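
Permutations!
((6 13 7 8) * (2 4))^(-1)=((2 4)(6 13 7 8))^(-1)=(2 4)(6 8 7 13)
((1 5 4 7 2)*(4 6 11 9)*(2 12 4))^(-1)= (1 2 9 11 6 5)(4 12 7)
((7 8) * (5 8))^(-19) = (5 7 8)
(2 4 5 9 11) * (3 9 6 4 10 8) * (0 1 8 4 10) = (0 1 8 3 9 11 2)(4 5 6 10) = [1, 8, 0, 9, 5, 6, 10, 7, 3, 11, 4, 2]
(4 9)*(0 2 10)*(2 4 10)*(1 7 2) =(0 4 9 10)(1 7 2) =[4, 7, 1, 3, 9, 5, 6, 2, 8, 10, 0]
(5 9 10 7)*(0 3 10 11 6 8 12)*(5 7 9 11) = (0 3 10 9 5 11 6 8 12) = [3, 1, 2, 10, 4, 11, 8, 7, 12, 5, 9, 6, 0]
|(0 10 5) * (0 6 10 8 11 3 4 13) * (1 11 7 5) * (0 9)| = 12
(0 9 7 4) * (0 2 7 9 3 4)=(9)(0 3 4 2 7)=[3, 1, 7, 4, 2, 5, 6, 0, 8, 9]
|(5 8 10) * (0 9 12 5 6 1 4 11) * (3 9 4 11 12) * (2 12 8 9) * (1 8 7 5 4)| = 21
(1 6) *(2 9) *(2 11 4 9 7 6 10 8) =(1 10 8 2 7 6)(4 9 11) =[0, 10, 7, 3, 9, 5, 1, 6, 2, 11, 8, 4]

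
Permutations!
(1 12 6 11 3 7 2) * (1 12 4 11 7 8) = (1 4 11 3 8)(2 12 6 7) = [0, 4, 12, 8, 11, 5, 7, 2, 1, 9, 10, 3, 6]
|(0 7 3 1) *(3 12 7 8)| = |(0 8 3 1)(7 12)| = 4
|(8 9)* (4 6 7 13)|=|(4 6 7 13)(8 9)|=4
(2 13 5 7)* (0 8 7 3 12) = [8, 1, 13, 12, 4, 3, 6, 2, 7, 9, 10, 11, 0, 5] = (0 8 7 2 13 5 3 12)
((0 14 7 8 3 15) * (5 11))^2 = (0 7 3)(8 15 14)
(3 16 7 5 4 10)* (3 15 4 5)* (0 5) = (0 5)(3 16 7)(4 10 15) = [5, 1, 2, 16, 10, 0, 6, 3, 8, 9, 15, 11, 12, 13, 14, 4, 7]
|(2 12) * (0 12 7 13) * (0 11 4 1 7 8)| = |(0 12 2 8)(1 7 13 11 4)| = 20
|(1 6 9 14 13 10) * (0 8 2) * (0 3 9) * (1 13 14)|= 14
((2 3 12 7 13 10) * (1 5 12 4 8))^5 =((1 5 12 7 13 10 2 3 4 8))^5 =(1 10)(2 5)(3 12)(4 7)(8 13)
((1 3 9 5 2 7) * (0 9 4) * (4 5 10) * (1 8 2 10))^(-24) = (0 5 9 10 1 4 3)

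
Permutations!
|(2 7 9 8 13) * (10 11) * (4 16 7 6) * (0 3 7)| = |(0 3 7 9 8 13 2 6 4 16)(10 11)| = 10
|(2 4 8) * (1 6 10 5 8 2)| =10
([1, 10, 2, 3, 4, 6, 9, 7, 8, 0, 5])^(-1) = (0 9 6 5 10 1)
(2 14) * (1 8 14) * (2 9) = (1 8 14 9 2) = [0, 8, 1, 3, 4, 5, 6, 7, 14, 2, 10, 11, 12, 13, 9]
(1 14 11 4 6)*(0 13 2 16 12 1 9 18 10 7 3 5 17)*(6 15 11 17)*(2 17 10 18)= [13, 14, 16, 5, 15, 6, 9, 3, 8, 2, 7, 4, 1, 17, 10, 11, 12, 0, 18]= (18)(0 13 17)(1 14 10 7 3 5 6 9 2 16 12)(4 15 11)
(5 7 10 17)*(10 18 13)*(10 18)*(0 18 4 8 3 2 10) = [18, 1, 10, 2, 8, 7, 6, 0, 3, 9, 17, 11, 12, 4, 14, 15, 16, 5, 13] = (0 18 13 4 8 3 2 10 17 5 7)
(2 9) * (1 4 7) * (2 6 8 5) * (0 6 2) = [6, 4, 9, 3, 7, 0, 8, 1, 5, 2] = (0 6 8 5)(1 4 7)(2 9)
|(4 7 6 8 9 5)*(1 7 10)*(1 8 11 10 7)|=8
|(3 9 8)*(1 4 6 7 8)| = |(1 4 6 7 8 3 9)| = 7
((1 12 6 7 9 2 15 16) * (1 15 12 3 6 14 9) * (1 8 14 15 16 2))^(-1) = ((16)(1 3 6 7 8 14 9)(2 12 15))^(-1) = (16)(1 9 14 8 7 6 3)(2 15 12)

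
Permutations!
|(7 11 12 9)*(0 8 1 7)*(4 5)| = 14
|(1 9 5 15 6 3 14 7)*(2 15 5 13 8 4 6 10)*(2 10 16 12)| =|(1 9 13 8 4 6 3 14 7)(2 15 16 12)| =36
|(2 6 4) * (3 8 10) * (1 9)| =6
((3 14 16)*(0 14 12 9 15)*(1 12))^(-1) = ((0 14 16 3 1 12 9 15))^(-1) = (0 15 9 12 1 3 16 14)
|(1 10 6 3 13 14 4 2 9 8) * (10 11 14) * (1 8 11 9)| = 12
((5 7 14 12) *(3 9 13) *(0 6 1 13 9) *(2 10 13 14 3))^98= (0 1 12 7)(2 13 10)(3 6 14 5)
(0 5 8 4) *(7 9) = (0 5 8 4)(7 9) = [5, 1, 2, 3, 0, 8, 6, 9, 4, 7]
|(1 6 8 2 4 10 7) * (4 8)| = |(1 6 4 10 7)(2 8)| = 10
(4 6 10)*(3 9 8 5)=(3 9 8 5)(4 6 10)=[0, 1, 2, 9, 6, 3, 10, 7, 5, 8, 4]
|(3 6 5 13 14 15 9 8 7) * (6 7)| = |(3 7)(5 13 14 15 9 8 6)| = 14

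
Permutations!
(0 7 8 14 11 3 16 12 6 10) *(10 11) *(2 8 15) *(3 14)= (0 7 15 2 8 3 16 12 6 11 14 10)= [7, 1, 8, 16, 4, 5, 11, 15, 3, 9, 0, 14, 6, 13, 10, 2, 12]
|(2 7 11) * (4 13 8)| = 3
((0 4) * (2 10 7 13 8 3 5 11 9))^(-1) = (0 4)(2 9 11 5 3 8 13 7 10)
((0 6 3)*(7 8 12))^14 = ((0 6 3)(7 8 12))^14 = (0 3 6)(7 12 8)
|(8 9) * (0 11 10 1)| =|(0 11 10 1)(8 9)| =4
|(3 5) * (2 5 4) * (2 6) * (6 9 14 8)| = 8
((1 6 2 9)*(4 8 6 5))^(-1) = ((1 5 4 8 6 2 9))^(-1) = (1 9 2 6 8 4 5)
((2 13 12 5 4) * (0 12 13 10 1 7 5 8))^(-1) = (13)(0 8 12)(1 10 2 4 5 7) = ((13)(0 12 8)(1 7 5 4 2 10))^(-1)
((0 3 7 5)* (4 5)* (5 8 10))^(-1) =((0 3 7 4 8 10 5))^(-1) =(0 5 10 8 4 7 3)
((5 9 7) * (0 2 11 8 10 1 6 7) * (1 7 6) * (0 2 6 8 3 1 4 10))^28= (0 6 8)(1 4 10 7 5 9 2 11 3)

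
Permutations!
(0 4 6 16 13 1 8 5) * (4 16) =(0 16 13 1 8 5)(4 6) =[16, 8, 2, 3, 6, 0, 4, 7, 5, 9, 10, 11, 12, 1, 14, 15, 13]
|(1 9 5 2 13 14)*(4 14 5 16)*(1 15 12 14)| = 12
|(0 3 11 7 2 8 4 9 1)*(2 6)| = 10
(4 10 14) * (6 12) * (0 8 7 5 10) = (0 8 7 5 10 14 4)(6 12) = [8, 1, 2, 3, 0, 10, 12, 5, 7, 9, 14, 11, 6, 13, 4]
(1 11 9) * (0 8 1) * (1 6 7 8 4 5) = (0 4 5 1 11 9)(6 7 8) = [4, 11, 2, 3, 5, 1, 7, 8, 6, 0, 10, 9]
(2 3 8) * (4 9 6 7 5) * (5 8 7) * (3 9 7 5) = (2 9 6 3 5 4 7 8) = [0, 1, 9, 5, 7, 4, 3, 8, 2, 6]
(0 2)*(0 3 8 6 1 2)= (1 2 3 8 6)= [0, 2, 3, 8, 4, 5, 1, 7, 6]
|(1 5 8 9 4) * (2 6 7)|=15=|(1 5 8 9 4)(2 6 7)|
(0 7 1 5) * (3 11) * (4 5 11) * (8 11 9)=(0 7 1 9 8 11 3 4 5)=[7, 9, 2, 4, 5, 0, 6, 1, 11, 8, 10, 3]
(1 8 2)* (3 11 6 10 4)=(1 8 2)(3 11 6 10 4)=[0, 8, 1, 11, 3, 5, 10, 7, 2, 9, 4, 6]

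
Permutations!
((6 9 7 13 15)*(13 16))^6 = ((6 9 7 16 13 15))^6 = (16)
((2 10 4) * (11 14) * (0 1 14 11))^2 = (0 14 1)(2 4 10)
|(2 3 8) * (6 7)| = |(2 3 8)(6 7)| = 6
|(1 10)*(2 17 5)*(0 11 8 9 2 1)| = 9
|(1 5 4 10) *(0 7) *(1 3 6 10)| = 6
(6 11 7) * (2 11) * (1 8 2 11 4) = (1 8 2 4)(6 11 7) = [0, 8, 4, 3, 1, 5, 11, 6, 2, 9, 10, 7]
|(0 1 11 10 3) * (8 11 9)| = |(0 1 9 8 11 10 3)| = 7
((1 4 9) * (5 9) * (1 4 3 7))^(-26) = (1 3 7)(4 5 9)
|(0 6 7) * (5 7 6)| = |(0 5 7)| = 3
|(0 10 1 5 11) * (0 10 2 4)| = |(0 2 4)(1 5 11 10)| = 12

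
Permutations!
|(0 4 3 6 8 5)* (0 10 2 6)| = |(0 4 3)(2 6 8 5 10)| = 15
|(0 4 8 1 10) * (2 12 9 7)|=20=|(0 4 8 1 10)(2 12 9 7)|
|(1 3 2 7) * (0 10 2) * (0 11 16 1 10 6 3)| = |(0 6 3 11 16 1)(2 7 10)| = 6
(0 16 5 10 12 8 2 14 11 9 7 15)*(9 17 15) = [16, 1, 14, 3, 4, 10, 6, 9, 2, 7, 12, 17, 8, 13, 11, 0, 5, 15] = (0 16 5 10 12 8 2 14 11 17 15)(7 9)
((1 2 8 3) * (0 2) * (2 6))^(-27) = (0 8)(1 2)(3 6) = ((0 6 2 8 3 1))^(-27)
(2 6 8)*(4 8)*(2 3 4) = [0, 1, 6, 4, 8, 5, 2, 7, 3] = (2 6)(3 4 8)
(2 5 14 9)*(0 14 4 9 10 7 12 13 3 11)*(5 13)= (0 14 10 7 12 5 4 9 2 13 3 11)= [14, 1, 13, 11, 9, 4, 6, 12, 8, 2, 7, 0, 5, 3, 10]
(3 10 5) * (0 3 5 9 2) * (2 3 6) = (0 6 2)(3 10 9) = [6, 1, 0, 10, 4, 5, 2, 7, 8, 3, 9]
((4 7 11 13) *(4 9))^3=((4 7 11 13 9))^3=(4 13 7 9 11)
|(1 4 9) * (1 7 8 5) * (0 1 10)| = |(0 1 4 9 7 8 5 10)| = 8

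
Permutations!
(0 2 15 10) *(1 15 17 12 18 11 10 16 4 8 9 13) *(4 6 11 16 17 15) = (0 2 15 17 12 18 16 6 11 10)(1 4 8 9 13) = [2, 4, 15, 3, 8, 5, 11, 7, 9, 13, 0, 10, 18, 1, 14, 17, 6, 12, 16]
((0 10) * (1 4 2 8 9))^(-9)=((0 10)(1 4 2 8 9))^(-9)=(0 10)(1 4 2 8 9)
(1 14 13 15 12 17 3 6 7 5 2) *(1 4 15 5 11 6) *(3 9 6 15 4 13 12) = [0, 14, 13, 1, 4, 2, 7, 11, 8, 6, 10, 15, 17, 5, 12, 3, 16, 9] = (1 14 12 17 9 6 7 11 15 3)(2 13 5)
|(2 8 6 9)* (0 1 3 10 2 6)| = |(0 1 3 10 2 8)(6 9)| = 6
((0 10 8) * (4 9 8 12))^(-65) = (0 10 12 4 9 8)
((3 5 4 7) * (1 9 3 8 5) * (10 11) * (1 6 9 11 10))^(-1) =((1 11)(3 6 9)(4 7 8 5))^(-1) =(1 11)(3 9 6)(4 5 8 7)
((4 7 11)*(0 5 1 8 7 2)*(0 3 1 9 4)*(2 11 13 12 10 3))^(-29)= (0 5 9 4 11)(1 3 10 12 13 7 8)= ((0 5 9 4 11)(1 8 7 13 12 10 3))^(-29)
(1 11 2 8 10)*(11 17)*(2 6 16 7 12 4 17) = (1 2 8 10)(4 17 11 6 16 7 12) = [0, 2, 8, 3, 17, 5, 16, 12, 10, 9, 1, 6, 4, 13, 14, 15, 7, 11]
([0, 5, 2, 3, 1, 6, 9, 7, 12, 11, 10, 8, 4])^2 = (1 6 11 12)(4 5 9 8)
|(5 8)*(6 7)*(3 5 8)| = |(8)(3 5)(6 7)| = 2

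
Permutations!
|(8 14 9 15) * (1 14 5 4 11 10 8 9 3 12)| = 20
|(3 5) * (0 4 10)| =6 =|(0 4 10)(3 5)|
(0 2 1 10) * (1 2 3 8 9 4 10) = (0 3 8 9 4 10) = [3, 1, 2, 8, 10, 5, 6, 7, 9, 4, 0]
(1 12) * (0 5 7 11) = (0 5 7 11)(1 12) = [5, 12, 2, 3, 4, 7, 6, 11, 8, 9, 10, 0, 1]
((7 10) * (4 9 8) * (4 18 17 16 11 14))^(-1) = (4 14 11 16 17 18 8 9)(7 10)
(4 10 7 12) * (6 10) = (4 6 10 7 12) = [0, 1, 2, 3, 6, 5, 10, 12, 8, 9, 7, 11, 4]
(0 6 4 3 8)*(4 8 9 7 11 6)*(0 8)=[4, 1, 2, 9, 3, 5, 0, 11, 8, 7, 10, 6]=(0 4 3 9 7 11 6)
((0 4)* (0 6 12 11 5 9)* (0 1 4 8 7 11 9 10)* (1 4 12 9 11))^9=(0 8 7 1 12 11 5 10)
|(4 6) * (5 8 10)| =|(4 6)(5 8 10)| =6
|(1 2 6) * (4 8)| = |(1 2 6)(4 8)| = 6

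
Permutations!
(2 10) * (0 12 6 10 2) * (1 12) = (0 1 12 6 10) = [1, 12, 2, 3, 4, 5, 10, 7, 8, 9, 0, 11, 6]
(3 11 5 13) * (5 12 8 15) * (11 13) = (3 13)(5 11 12 8 15) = [0, 1, 2, 13, 4, 11, 6, 7, 15, 9, 10, 12, 8, 3, 14, 5]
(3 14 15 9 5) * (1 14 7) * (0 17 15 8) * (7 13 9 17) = [7, 14, 2, 13, 4, 3, 6, 1, 0, 5, 10, 11, 12, 9, 8, 17, 16, 15] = (0 7 1 14 8)(3 13 9 5)(15 17)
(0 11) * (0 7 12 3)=(0 11 7 12 3)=[11, 1, 2, 0, 4, 5, 6, 12, 8, 9, 10, 7, 3]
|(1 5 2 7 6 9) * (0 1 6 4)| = 6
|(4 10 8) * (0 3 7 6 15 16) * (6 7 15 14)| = |(0 3 15 16)(4 10 8)(6 14)| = 12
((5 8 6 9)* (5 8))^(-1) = ((6 9 8))^(-1) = (6 8 9)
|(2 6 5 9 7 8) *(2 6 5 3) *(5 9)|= 6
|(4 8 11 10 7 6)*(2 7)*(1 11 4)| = 6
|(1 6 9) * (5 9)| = |(1 6 5 9)| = 4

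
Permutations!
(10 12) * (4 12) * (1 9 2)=(1 9 2)(4 12 10)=[0, 9, 1, 3, 12, 5, 6, 7, 8, 2, 4, 11, 10]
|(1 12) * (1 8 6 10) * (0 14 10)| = |(0 14 10 1 12 8 6)| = 7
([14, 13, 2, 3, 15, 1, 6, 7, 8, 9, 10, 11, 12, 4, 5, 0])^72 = (0 5 13 15 14 1 4)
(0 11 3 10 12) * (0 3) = (0 11)(3 10 12) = [11, 1, 2, 10, 4, 5, 6, 7, 8, 9, 12, 0, 3]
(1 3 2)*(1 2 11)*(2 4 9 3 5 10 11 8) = (1 5 10 11)(2 4 9 3 8) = [0, 5, 4, 8, 9, 10, 6, 7, 2, 3, 11, 1]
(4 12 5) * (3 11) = (3 11)(4 12 5) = [0, 1, 2, 11, 12, 4, 6, 7, 8, 9, 10, 3, 5]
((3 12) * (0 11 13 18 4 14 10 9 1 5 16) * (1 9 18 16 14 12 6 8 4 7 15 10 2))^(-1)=((0 11 13 16)(1 5 14 2)(3 6 8 4 12)(7 15 10 18))^(-1)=(0 16 13 11)(1 2 14 5)(3 12 4 8 6)(7 18 10 15)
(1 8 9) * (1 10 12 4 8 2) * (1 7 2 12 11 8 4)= (1 12)(2 7)(8 9 10 11)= [0, 12, 7, 3, 4, 5, 6, 2, 9, 10, 11, 8, 1]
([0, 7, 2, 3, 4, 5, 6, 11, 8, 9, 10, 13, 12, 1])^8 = [0, 1, 2, 3, 4, 5, 6, 7, 8, 9, 10, 11, 12, 13]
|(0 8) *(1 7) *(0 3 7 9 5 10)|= 8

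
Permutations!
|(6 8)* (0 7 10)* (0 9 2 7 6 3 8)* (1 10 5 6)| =8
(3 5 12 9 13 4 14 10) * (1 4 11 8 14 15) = (1 4 15)(3 5 12 9 13 11 8 14 10) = [0, 4, 2, 5, 15, 12, 6, 7, 14, 13, 3, 8, 9, 11, 10, 1]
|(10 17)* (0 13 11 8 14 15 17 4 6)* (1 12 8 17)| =|(0 13 11 17 10 4 6)(1 12 8 14 15)| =35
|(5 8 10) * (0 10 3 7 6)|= 7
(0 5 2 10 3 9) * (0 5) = (2 10 3 9 5) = [0, 1, 10, 9, 4, 2, 6, 7, 8, 5, 3]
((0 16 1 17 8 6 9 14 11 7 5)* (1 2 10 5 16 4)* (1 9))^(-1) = ((0 4 9 14 11 7 16 2 10 5)(1 17 8 6))^(-1) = (0 5 10 2 16 7 11 14 9 4)(1 6 8 17)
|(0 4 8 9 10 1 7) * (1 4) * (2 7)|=4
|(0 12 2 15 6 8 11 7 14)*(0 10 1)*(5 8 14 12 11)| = 10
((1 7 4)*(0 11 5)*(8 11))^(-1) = (0 5 11 8)(1 4 7)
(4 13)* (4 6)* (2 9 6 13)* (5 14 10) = (2 9 6 4)(5 14 10) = [0, 1, 9, 3, 2, 14, 4, 7, 8, 6, 5, 11, 12, 13, 10]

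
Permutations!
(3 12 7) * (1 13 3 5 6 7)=(1 13 3 12)(5 6 7)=[0, 13, 2, 12, 4, 6, 7, 5, 8, 9, 10, 11, 1, 3]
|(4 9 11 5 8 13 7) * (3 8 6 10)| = 10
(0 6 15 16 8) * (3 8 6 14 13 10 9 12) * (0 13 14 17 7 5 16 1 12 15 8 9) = (0 17 7 5 16 6 8 13 10)(1 12 3 9 15) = [17, 12, 2, 9, 4, 16, 8, 5, 13, 15, 0, 11, 3, 10, 14, 1, 6, 7]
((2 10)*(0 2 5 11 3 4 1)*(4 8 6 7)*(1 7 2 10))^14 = (0 8 10 6 5 2 11 1 3)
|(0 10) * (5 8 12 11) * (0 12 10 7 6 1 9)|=5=|(0 7 6 1 9)(5 8 10 12 11)|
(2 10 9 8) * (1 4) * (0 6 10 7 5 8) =(0 6 10 9)(1 4)(2 7 5 8) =[6, 4, 7, 3, 1, 8, 10, 5, 2, 0, 9]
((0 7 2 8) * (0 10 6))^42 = (10)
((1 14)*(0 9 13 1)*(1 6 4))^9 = ((0 9 13 6 4 1 14))^9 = (0 13 4 14 9 6 1)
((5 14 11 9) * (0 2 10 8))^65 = ((0 2 10 8)(5 14 11 9))^65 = (0 2 10 8)(5 14 11 9)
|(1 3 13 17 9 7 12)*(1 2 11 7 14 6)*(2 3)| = 11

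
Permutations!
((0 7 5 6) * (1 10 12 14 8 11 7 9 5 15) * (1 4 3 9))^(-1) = (0 6 5 9 3 4 15 7 11 8 14 12 10 1)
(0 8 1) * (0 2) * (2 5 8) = (0 2)(1 5 8) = [2, 5, 0, 3, 4, 8, 6, 7, 1]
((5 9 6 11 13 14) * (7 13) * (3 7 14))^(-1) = (3 13 7)(5 14 11 6 9)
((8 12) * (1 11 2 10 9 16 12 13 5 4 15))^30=(1 12)(2 13)(4 9)(5 10)(8 11)(15 16)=((1 11 2 10 9 16 12 8 13 5 4 15))^30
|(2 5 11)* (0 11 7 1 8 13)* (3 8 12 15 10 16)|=|(0 11 2 5 7 1 12 15 10 16 3 8 13)|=13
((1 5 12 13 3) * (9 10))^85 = (13)(9 10)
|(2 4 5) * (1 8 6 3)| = 12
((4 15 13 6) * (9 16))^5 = ((4 15 13 6)(9 16))^5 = (4 15 13 6)(9 16)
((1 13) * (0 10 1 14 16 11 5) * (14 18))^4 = (0 18 5 13 11 1 16 10 14)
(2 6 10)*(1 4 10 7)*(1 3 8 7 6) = (1 4 10 2)(3 8 7) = [0, 4, 1, 8, 10, 5, 6, 3, 7, 9, 2]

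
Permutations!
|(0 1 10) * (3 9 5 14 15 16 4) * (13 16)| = 24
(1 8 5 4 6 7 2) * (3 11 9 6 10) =(1 8 5 4 10 3 11 9 6 7 2) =[0, 8, 1, 11, 10, 4, 7, 2, 5, 6, 3, 9]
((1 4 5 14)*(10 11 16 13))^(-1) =((1 4 5 14)(10 11 16 13))^(-1) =(1 14 5 4)(10 13 16 11)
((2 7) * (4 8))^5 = ((2 7)(4 8))^5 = (2 7)(4 8)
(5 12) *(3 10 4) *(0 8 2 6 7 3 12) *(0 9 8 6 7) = (0 6)(2 7 3 10 4 12 5 9 8) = [6, 1, 7, 10, 12, 9, 0, 3, 2, 8, 4, 11, 5]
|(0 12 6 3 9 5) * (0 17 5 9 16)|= |(0 12 6 3 16)(5 17)|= 10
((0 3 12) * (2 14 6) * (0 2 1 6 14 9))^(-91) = ((14)(0 3 12 2 9)(1 6))^(-91) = (14)(0 9 2 12 3)(1 6)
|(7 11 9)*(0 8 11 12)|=6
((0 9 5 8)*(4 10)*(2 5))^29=((0 9 2 5 8)(4 10))^29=(0 8 5 2 9)(4 10)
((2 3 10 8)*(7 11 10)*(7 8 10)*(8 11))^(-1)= (2 8 7 11 3)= ((2 3 11 7 8))^(-1)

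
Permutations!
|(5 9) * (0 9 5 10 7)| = 4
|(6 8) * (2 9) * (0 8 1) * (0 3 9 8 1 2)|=|(0 1 3 9)(2 8 6)|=12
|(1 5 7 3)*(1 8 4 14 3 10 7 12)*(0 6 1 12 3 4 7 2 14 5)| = |(0 6 1)(2 14 4 5 3 8 7 10)| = 24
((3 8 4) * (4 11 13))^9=((3 8 11 13 4))^9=(3 4 13 11 8)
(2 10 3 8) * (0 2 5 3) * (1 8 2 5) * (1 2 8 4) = (0 5 3 8 2 10)(1 4) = [5, 4, 10, 8, 1, 3, 6, 7, 2, 9, 0]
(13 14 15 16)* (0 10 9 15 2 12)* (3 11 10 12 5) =(0 12)(2 5 3 11 10 9 15 16 13 14) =[12, 1, 5, 11, 4, 3, 6, 7, 8, 15, 9, 10, 0, 14, 2, 16, 13]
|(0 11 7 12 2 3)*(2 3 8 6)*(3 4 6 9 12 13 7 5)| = 12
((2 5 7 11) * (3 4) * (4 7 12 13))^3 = ((2 5 12 13 4 3 7 11))^3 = (2 13 7 5 4 11 12 3)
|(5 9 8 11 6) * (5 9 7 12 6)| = 7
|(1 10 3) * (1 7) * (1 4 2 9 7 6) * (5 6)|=20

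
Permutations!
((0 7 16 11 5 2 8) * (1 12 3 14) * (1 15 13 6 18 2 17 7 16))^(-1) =((0 16 11 5 17 7 1 12 3 14 15 13 6 18 2 8))^(-1) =(0 8 2 18 6 13 15 14 3 12 1 7 17 5 11 16)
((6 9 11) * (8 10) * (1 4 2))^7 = (1 4 2)(6 9 11)(8 10)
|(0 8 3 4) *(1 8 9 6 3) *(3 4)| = 4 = |(0 9 6 4)(1 8)|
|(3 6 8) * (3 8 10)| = |(3 6 10)| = 3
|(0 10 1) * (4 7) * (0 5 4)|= 6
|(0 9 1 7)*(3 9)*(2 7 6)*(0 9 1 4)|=|(0 3 1 6 2 7 9 4)|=8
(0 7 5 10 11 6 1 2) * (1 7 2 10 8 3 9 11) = [2, 10, 0, 9, 4, 8, 7, 5, 3, 11, 1, 6] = (0 2)(1 10)(3 9 11 6 7 5 8)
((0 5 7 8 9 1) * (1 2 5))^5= (9)(0 1)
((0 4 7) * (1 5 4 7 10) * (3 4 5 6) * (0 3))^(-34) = ((0 7 3 4 10 1 6))^(-34) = (0 7 3 4 10 1 6)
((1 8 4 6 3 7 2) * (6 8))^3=((1 6 3 7 2)(4 8))^3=(1 7 6 2 3)(4 8)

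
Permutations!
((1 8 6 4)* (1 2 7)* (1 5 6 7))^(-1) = ((1 8 7 5 6 4 2))^(-1) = (1 2 4 6 5 7 8)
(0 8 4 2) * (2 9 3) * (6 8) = (0 6 8 4 9 3 2) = [6, 1, 0, 2, 9, 5, 8, 7, 4, 3]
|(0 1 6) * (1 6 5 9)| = 6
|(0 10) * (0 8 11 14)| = 5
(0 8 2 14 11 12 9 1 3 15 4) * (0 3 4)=(0 8 2 14 11 12 9 1 4 3 15)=[8, 4, 14, 15, 3, 5, 6, 7, 2, 1, 10, 12, 9, 13, 11, 0]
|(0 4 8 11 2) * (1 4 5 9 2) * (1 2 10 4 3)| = 8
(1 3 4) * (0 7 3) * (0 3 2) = (0 7 2)(1 3 4) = [7, 3, 0, 4, 1, 5, 6, 2]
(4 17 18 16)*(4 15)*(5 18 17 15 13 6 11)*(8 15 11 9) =[0, 1, 2, 3, 11, 18, 9, 7, 15, 8, 10, 5, 12, 6, 14, 4, 13, 17, 16] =(4 11 5 18 16 13 6 9 8 15)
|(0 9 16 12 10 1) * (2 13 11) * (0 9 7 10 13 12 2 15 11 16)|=20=|(0 7 10 1 9)(2 12 13 16)(11 15)|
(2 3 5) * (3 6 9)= (2 6 9 3 5)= [0, 1, 6, 5, 4, 2, 9, 7, 8, 3]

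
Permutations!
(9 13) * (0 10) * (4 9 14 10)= (0 4 9 13 14 10)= [4, 1, 2, 3, 9, 5, 6, 7, 8, 13, 0, 11, 12, 14, 10]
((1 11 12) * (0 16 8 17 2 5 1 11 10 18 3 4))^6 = (0 1 16 10 8 18 17 3 2 4 5)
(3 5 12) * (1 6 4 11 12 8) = (1 6 4 11 12 3 5 8) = [0, 6, 2, 5, 11, 8, 4, 7, 1, 9, 10, 12, 3]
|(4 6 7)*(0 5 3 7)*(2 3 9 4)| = |(0 5 9 4 6)(2 3 7)| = 15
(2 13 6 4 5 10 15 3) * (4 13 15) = (2 15 3)(4 5 10)(6 13) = [0, 1, 15, 2, 5, 10, 13, 7, 8, 9, 4, 11, 12, 6, 14, 3]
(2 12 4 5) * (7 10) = (2 12 4 5)(7 10) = [0, 1, 12, 3, 5, 2, 6, 10, 8, 9, 7, 11, 4]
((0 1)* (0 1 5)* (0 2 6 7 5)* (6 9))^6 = (2 9 6 7 5)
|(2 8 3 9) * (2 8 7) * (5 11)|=6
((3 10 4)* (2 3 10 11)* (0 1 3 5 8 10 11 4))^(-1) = (0 10 8 5 2 11 4 3 1) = ((0 1 3 4 11 2 5 8 10))^(-1)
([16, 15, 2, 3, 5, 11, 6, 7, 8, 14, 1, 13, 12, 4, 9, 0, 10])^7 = (0 10 15 16 1)(4 13 11 5)(9 14)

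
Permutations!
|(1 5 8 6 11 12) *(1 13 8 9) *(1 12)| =8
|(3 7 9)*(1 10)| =|(1 10)(3 7 9)| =6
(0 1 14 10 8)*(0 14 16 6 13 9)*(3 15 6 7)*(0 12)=(0 1 16 7 3 15 6 13 9 12)(8 14 10)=[1, 16, 2, 15, 4, 5, 13, 3, 14, 12, 8, 11, 0, 9, 10, 6, 7]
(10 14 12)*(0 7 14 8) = (0 7 14 12 10 8) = [7, 1, 2, 3, 4, 5, 6, 14, 0, 9, 8, 11, 10, 13, 12]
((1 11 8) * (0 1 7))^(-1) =(0 7 8 11 1)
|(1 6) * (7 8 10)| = 6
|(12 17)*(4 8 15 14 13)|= |(4 8 15 14 13)(12 17)|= 10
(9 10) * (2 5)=(2 5)(9 10)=[0, 1, 5, 3, 4, 2, 6, 7, 8, 10, 9]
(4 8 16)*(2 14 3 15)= [0, 1, 14, 15, 8, 5, 6, 7, 16, 9, 10, 11, 12, 13, 3, 2, 4]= (2 14 3 15)(4 8 16)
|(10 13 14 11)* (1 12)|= 4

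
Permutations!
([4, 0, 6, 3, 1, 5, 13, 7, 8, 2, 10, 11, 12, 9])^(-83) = [4, 0, 6, 3, 1, 5, 13, 7, 8, 2, 10, 11, 12, 9]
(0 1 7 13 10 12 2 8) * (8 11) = (0 1 7 13 10 12 2 11 8) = [1, 7, 11, 3, 4, 5, 6, 13, 0, 9, 12, 8, 2, 10]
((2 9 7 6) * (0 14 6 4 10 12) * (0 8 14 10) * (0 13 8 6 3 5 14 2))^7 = ((0 10 12 6)(2 9 7 4 13 8)(3 5 14))^7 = (0 6 12 10)(2 9 7 4 13 8)(3 5 14)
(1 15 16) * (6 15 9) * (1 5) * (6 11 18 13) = [0, 9, 2, 3, 4, 1, 15, 7, 8, 11, 10, 18, 12, 6, 14, 16, 5, 17, 13] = (1 9 11 18 13 6 15 16 5)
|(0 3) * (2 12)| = |(0 3)(2 12)| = 2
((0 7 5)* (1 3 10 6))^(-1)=(0 5 7)(1 6 10 3)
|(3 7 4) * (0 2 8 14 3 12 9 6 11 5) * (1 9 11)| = 30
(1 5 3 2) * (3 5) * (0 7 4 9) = (0 7 4 9)(1 3 2) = [7, 3, 1, 2, 9, 5, 6, 4, 8, 0]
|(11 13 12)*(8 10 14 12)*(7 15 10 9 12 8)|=|(7 15 10 14 8 9 12 11 13)|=9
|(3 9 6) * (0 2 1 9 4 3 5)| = 6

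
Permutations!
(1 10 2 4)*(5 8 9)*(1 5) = (1 10 2 4 5 8 9) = [0, 10, 4, 3, 5, 8, 6, 7, 9, 1, 2]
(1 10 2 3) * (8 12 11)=(1 10 2 3)(8 12 11)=[0, 10, 3, 1, 4, 5, 6, 7, 12, 9, 2, 8, 11]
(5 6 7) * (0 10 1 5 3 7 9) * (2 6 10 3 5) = (0 3 7 5 10 1 2 6 9) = [3, 2, 6, 7, 4, 10, 9, 5, 8, 0, 1]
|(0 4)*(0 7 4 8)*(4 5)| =|(0 8)(4 7 5)| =6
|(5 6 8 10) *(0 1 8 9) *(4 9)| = |(0 1 8 10 5 6 4 9)| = 8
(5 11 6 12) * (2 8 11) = (2 8 11 6 12 5) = [0, 1, 8, 3, 4, 2, 12, 7, 11, 9, 10, 6, 5]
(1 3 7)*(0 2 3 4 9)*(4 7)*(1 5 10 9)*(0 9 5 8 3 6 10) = (0 2 6 10 5)(1 7 8 3 4) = [2, 7, 6, 4, 1, 0, 10, 8, 3, 9, 5]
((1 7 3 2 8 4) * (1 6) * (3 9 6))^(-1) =((1 7 9 6)(2 8 4 3))^(-1) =(1 6 9 7)(2 3 4 8)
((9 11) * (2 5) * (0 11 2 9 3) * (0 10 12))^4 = (0 12 10 3 11)(2 5 9)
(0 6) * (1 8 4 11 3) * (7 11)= [6, 8, 2, 1, 7, 5, 0, 11, 4, 9, 10, 3]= (0 6)(1 8 4 7 11 3)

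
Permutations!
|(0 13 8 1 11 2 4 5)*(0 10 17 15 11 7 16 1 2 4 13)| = 6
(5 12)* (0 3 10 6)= [3, 1, 2, 10, 4, 12, 0, 7, 8, 9, 6, 11, 5]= (0 3 10 6)(5 12)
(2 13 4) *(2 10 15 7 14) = (2 13 4 10 15 7 14) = [0, 1, 13, 3, 10, 5, 6, 14, 8, 9, 15, 11, 12, 4, 2, 7]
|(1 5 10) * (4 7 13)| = 3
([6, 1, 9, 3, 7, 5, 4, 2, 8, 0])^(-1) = (0 9 2 7 4 6)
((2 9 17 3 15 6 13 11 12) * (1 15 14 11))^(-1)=((1 15 6 13)(2 9 17 3 14 11 12))^(-1)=(1 13 6 15)(2 12 11 14 3 17 9)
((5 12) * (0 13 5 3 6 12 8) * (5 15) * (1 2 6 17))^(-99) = (0 13 15 5 8)(1 12)(2 3)(6 17)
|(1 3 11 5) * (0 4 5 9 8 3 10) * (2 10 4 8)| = 21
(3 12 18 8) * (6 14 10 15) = (3 12 18 8)(6 14 10 15) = [0, 1, 2, 12, 4, 5, 14, 7, 3, 9, 15, 11, 18, 13, 10, 6, 16, 17, 8]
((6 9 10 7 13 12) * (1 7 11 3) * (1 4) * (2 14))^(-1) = (1 4 3 11 10 9 6 12 13 7)(2 14)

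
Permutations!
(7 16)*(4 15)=(4 15)(7 16)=[0, 1, 2, 3, 15, 5, 6, 16, 8, 9, 10, 11, 12, 13, 14, 4, 7]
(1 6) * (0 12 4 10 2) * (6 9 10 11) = (0 12 4 11 6 1 9 10 2) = [12, 9, 0, 3, 11, 5, 1, 7, 8, 10, 2, 6, 4]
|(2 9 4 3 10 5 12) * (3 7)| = 8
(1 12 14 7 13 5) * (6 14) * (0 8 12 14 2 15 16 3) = (0 8 12 6 2 15 16 3)(1 14 7 13 5) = [8, 14, 15, 0, 4, 1, 2, 13, 12, 9, 10, 11, 6, 5, 7, 16, 3]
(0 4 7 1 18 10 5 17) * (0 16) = (0 4 7 1 18 10 5 17 16) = [4, 18, 2, 3, 7, 17, 6, 1, 8, 9, 5, 11, 12, 13, 14, 15, 0, 16, 10]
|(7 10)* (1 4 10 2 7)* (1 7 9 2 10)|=|(1 4)(2 9)(7 10)|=2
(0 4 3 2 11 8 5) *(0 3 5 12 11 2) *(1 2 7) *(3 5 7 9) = (0 4 7 1 2 9 3)(8 12 11) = [4, 2, 9, 0, 7, 5, 6, 1, 12, 3, 10, 8, 11]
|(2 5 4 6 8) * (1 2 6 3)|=|(1 2 5 4 3)(6 8)|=10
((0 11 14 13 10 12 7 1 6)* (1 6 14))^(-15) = ((0 11 1 14 13 10 12 7 6))^(-15) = (0 14 12)(1 10 6)(7 11 13)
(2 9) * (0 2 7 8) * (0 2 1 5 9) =(0 1 5 9 7 8 2) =[1, 5, 0, 3, 4, 9, 6, 8, 2, 7]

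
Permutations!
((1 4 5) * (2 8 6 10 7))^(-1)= ((1 4 5)(2 8 6 10 7))^(-1)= (1 5 4)(2 7 10 6 8)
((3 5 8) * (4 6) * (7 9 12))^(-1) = (3 8 5)(4 6)(7 12 9)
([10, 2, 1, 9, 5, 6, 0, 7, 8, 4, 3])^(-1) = [6, 2, 1, 10, 9, 4, 5, 7, 8, 3, 0]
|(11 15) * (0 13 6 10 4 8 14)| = 14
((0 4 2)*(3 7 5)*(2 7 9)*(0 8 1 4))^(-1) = (1 8 2 9 3 5 7 4)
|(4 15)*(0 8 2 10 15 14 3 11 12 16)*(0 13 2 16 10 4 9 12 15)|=13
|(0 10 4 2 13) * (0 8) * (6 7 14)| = |(0 10 4 2 13 8)(6 7 14)| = 6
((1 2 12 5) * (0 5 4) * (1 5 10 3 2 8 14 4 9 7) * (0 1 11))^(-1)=(0 11 7 9 12 2 3 10)(1 4 14 8)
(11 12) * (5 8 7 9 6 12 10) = [0, 1, 2, 3, 4, 8, 12, 9, 7, 6, 5, 10, 11] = (5 8 7 9 6 12 11 10)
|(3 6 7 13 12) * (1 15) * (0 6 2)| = 14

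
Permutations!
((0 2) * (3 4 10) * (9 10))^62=(3 9)(4 10)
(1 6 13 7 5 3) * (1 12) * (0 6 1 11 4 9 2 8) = (0 6 13 7 5 3 12 11 4 9 2 8) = [6, 1, 8, 12, 9, 3, 13, 5, 0, 2, 10, 4, 11, 7]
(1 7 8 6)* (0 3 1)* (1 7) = (0 3 7 8 6) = [3, 1, 2, 7, 4, 5, 0, 8, 6]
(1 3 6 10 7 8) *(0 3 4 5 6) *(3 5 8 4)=(0 5 6 10 7 4 8 1 3)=[5, 3, 2, 0, 8, 6, 10, 4, 1, 9, 7]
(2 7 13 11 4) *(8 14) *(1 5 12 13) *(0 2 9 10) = (0 2 7 1 5 12 13 11 4 9 10)(8 14) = [2, 5, 7, 3, 9, 12, 6, 1, 14, 10, 0, 4, 13, 11, 8]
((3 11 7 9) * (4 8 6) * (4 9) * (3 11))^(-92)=((4 8 6 9 11 7))^(-92)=(4 11 6)(7 9 8)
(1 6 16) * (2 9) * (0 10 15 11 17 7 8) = (0 10 15 11 17 7 8)(1 6 16)(2 9) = [10, 6, 9, 3, 4, 5, 16, 8, 0, 2, 15, 17, 12, 13, 14, 11, 1, 7]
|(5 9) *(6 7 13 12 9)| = 6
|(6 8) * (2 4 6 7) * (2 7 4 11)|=6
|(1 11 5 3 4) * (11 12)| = 6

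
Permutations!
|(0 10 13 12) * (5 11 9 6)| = 4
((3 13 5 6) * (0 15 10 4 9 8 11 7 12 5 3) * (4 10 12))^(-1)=(0 6 5 12 15)(3 13)(4 7 11 8 9)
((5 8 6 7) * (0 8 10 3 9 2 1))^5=((0 8 6 7 5 10 3 9 2 1))^5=(0 10)(1 5)(2 7)(3 8)(6 9)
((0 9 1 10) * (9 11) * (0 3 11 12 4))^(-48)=((0 12 4)(1 10 3 11 9))^(-48)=(12)(1 3 9 10 11)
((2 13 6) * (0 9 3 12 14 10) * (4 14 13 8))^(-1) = (0 10 14 4 8 2 6 13 12 3 9)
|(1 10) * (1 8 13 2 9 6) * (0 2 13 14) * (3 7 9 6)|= |(0 2 6 1 10 8 14)(3 7 9)|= 21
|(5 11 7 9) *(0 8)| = |(0 8)(5 11 7 9)| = 4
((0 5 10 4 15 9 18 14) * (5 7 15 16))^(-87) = (0 9)(4 16 5 10)(7 18)(14 15)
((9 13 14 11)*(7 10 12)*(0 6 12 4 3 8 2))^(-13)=(0 4 6 3 12 8 7 2 10)(9 11 14 13)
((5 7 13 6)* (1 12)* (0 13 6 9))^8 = ((0 13 9)(1 12)(5 7 6))^8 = (0 9 13)(5 6 7)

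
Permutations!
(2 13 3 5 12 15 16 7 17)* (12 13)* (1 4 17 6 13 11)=[0, 4, 12, 5, 17, 11, 13, 6, 8, 9, 10, 1, 15, 3, 14, 16, 7, 2]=(1 4 17 2 12 15 16 7 6 13 3 5 11)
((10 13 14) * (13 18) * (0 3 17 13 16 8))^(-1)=((0 3 17 13 14 10 18 16 8))^(-1)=(0 8 16 18 10 14 13 17 3)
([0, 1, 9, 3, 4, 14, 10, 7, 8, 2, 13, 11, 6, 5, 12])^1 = [0, 1, 9, 3, 4, 14, 10, 7, 8, 2, 13, 11, 6, 5, 12]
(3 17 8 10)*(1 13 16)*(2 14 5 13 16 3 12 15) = (1 16)(2 14 5 13 3 17 8 10 12 15) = [0, 16, 14, 17, 4, 13, 6, 7, 10, 9, 12, 11, 15, 3, 5, 2, 1, 8]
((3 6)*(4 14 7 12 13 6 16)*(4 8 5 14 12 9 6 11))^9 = ((3 16 8 5 14 7 9 6)(4 12 13 11))^9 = (3 16 8 5 14 7 9 6)(4 12 13 11)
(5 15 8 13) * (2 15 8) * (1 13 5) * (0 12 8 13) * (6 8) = (0 12 6 8 5 13 1)(2 15) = [12, 0, 15, 3, 4, 13, 8, 7, 5, 9, 10, 11, 6, 1, 14, 2]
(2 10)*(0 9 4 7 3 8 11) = (0 9 4 7 3 8 11)(2 10) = [9, 1, 10, 8, 7, 5, 6, 3, 11, 4, 2, 0]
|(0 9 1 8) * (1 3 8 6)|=4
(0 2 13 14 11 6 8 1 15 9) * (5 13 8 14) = (0 2 8 1 15 9)(5 13)(6 14 11) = [2, 15, 8, 3, 4, 13, 14, 7, 1, 0, 10, 6, 12, 5, 11, 9]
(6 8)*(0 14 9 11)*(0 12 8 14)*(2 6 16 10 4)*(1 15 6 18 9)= [0, 15, 18, 3, 2, 5, 14, 7, 16, 11, 4, 12, 8, 13, 1, 6, 10, 17, 9]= (1 15 6 14)(2 18 9 11 12 8 16 10 4)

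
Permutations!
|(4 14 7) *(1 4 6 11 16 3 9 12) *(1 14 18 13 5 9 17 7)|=|(1 4 18 13 5 9 12 14)(3 17 7 6 11 16)|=24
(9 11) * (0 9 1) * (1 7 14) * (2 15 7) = (0 9 11 2 15 7 14 1) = [9, 0, 15, 3, 4, 5, 6, 14, 8, 11, 10, 2, 12, 13, 1, 7]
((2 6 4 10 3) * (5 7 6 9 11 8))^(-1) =((2 9 11 8 5 7 6 4 10 3))^(-1) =(2 3 10 4 6 7 5 8 11 9)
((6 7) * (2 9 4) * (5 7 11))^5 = (2 4 9)(5 7 6 11)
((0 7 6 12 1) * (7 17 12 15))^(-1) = ((0 17 12 1)(6 15 7))^(-1) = (0 1 12 17)(6 7 15)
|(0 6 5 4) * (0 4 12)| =|(0 6 5 12)| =4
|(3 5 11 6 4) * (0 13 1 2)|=20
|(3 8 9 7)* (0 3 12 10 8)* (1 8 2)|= 14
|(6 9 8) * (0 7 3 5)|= 12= |(0 7 3 5)(6 9 8)|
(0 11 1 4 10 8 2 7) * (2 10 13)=(0 11 1 4 13 2 7)(8 10)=[11, 4, 7, 3, 13, 5, 6, 0, 10, 9, 8, 1, 12, 2]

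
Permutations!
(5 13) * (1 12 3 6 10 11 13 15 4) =(1 12 3 6 10 11 13 5 15 4) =[0, 12, 2, 6, 1, 15, 10, 7, 8, 9, 11, 13, 3, 5, 14, 4]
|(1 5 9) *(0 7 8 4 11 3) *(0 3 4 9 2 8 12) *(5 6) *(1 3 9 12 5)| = |(0 7 5 2 8 12)(1 6)(3 9)(4 11)| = 6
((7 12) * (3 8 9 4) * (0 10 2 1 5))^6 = (12)(0 10 2 1 5)(3 9)(4 8)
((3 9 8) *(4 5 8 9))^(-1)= (9)(3 8 5 4)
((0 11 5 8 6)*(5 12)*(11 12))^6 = (0 12 5 8 6)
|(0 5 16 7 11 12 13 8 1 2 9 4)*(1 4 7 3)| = |(0 5 16 3 1 2 9 7 11 12 13 8 4)| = 13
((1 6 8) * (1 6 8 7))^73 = (1 8 6 7) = ((1 8 6 7))^73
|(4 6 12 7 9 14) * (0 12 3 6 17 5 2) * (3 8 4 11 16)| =|(0 12 7 9 14 11 16 3 6 8 4 17 5 2)| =14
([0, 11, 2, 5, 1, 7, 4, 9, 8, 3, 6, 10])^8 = [0, 6, 2, 3, 10, 5, 11, 7, 8, 9, 1, 4]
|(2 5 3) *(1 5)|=4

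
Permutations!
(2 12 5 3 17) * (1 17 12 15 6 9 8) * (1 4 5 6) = (1 17 2 15)(3 12 6 9 8 4 5) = [0, 17, 15, 12, 5, 3, 9, 7, 4, 8, 10, 11, 6, 13, 14, 1, 16, 2]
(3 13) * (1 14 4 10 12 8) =(1 14 4 10 12 8)(3 13) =[0, 14, 2, 13, 10, 5, 6, 7, 1, 9, 12, 11, 8, 3, 4]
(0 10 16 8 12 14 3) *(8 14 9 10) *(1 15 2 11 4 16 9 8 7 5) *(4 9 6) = [7, 15, 11, 0, 16, 1, 4, 5, 12, 10, 6, 9, 8, 13, 3, 2, 14] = (0 7 5 1 15 2 11 9 10 6 4 16 14 3)(8 12)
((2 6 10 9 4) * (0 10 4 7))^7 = ((0 10 9 7)(2 6 4))^7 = (0 7 9 10)(2 6 4)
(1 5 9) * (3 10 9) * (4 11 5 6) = (1 6 4 11 5 3 10 9) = [0, 6, 2, 10, 11, 3, 4, 7, 8, 1, 9, 5]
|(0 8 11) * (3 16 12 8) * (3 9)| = |(0 9 3 16 12 8 11)| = 7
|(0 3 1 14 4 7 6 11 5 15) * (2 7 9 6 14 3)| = 10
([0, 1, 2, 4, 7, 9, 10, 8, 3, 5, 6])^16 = [0, 1, 2, 3, 4, 5, 6, 7, 8, 9, 10]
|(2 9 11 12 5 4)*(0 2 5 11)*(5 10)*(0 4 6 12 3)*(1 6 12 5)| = 11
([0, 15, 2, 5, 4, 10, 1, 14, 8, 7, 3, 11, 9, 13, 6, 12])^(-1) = [0, 6, 2, 10, 4, 3, 14, 9, 8, 12, 5, 11, 15, 13, 7, 1]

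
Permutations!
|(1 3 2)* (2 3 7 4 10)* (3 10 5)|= 7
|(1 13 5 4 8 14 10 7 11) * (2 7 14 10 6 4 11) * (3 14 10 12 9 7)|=|(1 13 5 11)(2 3 14 6 4 8 12 9 7)|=36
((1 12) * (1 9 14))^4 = (14)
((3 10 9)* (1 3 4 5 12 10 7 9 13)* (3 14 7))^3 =((1 14 7 9 4 5 12 10 13))^3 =(1 9 12)(4 10 14)(5 13 7)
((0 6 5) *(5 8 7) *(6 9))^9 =((0 9 6 8 7 5))^9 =(0 8)(5 6)(7 9)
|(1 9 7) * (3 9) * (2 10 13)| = |(1 3 9 7)(2 10 13)| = 12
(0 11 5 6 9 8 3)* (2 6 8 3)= (0 11 5 8 2 6 9 3)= [11, 1, 6, 0, 4, 8, 9, 7, 2, 3, 10, 5]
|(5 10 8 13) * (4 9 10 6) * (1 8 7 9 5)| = 3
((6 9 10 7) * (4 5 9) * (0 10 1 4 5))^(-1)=(0 4 1 9 5 6 7 10)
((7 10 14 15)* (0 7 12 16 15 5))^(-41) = (0 5 14 10 7)(12 16 15)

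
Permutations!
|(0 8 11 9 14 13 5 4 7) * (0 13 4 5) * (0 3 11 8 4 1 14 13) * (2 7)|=|(0 4 2 7)(1 14)(3 11 9 13)|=4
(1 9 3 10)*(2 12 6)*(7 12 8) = [0, 9, 8, 10, 4, 5, 2, 12, 7, 3, 1, 11, 6] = (1 9 3 10)(2 8 7 12 6)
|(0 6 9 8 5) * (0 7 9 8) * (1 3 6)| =8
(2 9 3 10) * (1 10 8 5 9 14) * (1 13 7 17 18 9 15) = (1 10 2 14 13 7 17 18 9 3 8 5 15) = [0, 10, 14, 8, 4, 15, 6, 17, 5, 3, 2, 11, 12, 7, 13, 1, 16, 18, 9]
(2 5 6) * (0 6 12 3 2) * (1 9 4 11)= (0 6)(1 9 4 11)(2 5 12 3)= [6, 9, 5, 2, 11, 12, 0, 7, 8, 4, 10, 1, 3]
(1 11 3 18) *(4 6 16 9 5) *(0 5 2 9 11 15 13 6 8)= [5, 15, 9, 18, 8, 4, 16, 7, 0, 2, 10, 3, 12, 6, 14, 13, 11, 17, 1]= (0 5 4 8)(1 15 13 6 16 11 3 18)(2 9)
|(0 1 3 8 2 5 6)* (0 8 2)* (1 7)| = 8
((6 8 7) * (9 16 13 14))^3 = (9 14 13 16)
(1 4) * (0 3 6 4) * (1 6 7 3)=[1, 0, 2, 7, 6, 5, 4, 3]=(0 1)(3 7)(4 6)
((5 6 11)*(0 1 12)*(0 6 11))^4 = ((0 1 12 6)(5 11))^4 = (12)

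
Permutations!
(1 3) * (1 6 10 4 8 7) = (1 3 6 10 4 8 7) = [0, 3, 2, 6, 8, 5, 10, 1, 7, 9, 4]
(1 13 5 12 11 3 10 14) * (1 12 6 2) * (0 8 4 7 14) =(0 8 4 7 14 12 11 3 10)(1 13 5 6 2) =[8, 13, 1, 10, 7, 6, 2, 14, 4, 9, 0, 3, 11, 5, 12]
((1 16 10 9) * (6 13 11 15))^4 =(16)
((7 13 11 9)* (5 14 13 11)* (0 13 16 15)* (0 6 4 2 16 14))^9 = ((0 13 5)(2 16 15 6 4)(7 11 9))^9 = (2 4 6 15 16)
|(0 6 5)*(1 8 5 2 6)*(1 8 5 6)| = |(0 8 6 2 1 5)| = 6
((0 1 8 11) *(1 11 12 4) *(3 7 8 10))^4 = ((0 11)(1 10 3 7 8 12 4))^4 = (1 8 10 12 3 4 7)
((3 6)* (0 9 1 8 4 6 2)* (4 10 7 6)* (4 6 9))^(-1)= ((0 4 6 3 2)(1 8 10 7 9))^(-1)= (0 2 3 6 4)(1 9 7 10 8)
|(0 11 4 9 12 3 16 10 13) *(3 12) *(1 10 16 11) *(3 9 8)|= 4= |(16)(0 1 10 13)(3 11 4 8)|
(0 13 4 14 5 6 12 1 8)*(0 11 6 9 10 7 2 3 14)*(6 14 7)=(0 13 4)(1 8 11 14 5 9 10 6 12)(2 3 7)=[13, 8, 3, 7, 0, 9, 12, 2, 11, 10, 6, 14, 1, 4, 5]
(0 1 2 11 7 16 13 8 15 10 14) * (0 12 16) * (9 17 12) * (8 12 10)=(0 1 2 11 7)(8 15)(9 17 10 14)(12 16 13)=[1, 2, 11, 3, 4, 5, 6, 0, 15, 17, 14, 7, 16, 12, 9, 8, 13, 10]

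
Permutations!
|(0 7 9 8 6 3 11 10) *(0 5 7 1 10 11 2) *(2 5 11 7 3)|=|(0 1 10 11 7 9 8 6 2)(3 5)|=18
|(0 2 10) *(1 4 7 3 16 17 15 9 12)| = |(0 2 10)(1 4 7 3 16 17 15 9 12)| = 9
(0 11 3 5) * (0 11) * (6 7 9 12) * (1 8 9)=(1 8 9 12 6 7)(3 5 11)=[0, 8, 2, 5, 4, 11, 7, 1, 9, 12, 10, 3, 6]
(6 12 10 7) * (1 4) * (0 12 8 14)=[12, 4, 2, 3, 1, 5, 8, 6, 14, 9, 7, 11, 10, 13, 0]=(0 12 10 7 6 8 14)(1 4)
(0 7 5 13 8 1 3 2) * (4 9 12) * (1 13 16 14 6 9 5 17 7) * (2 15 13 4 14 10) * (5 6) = (0 1 3 15 13 8 4 6 9 12 14 5 16 10 2)(7 17) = [1, 3, 0, 15, 6, 16, 9, 17, 4, 12, 2, 11, 14, 8, 5, 13, 10, 7]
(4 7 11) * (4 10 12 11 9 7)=[0, 1, 2, 3, 4, 5, 6, 9, 8, 7, 12, 10, 11]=(7 9)(10 12 11)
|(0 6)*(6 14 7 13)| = 5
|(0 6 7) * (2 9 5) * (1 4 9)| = 15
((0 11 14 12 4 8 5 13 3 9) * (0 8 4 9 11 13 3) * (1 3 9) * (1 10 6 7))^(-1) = (0 13)(1 7 6 10 12 14 11 3)(5 8 9)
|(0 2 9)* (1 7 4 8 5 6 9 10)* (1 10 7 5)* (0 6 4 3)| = |(10)(0 2 7 3)(1 5 4 8)(6 9)| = 4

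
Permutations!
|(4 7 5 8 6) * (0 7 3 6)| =12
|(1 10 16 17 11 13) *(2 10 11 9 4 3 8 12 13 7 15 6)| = 15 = |(1 11 7 15 6 2 10 16 17 9 4 3 8 12 13)|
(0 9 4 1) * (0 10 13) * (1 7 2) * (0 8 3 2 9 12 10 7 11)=(0 12 10 13 8 3 2 1 7 9 4 11)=[12, 7, 1, 2, 11, 5, 6, 9, 3, 4, 13, 0, 10, 8]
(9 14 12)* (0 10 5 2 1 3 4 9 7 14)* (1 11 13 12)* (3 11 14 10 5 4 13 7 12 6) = [5, 11, 14, 13, 9, 2, 3, 10, 8, 0, 4, 7, 12, 6, 1] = (0 5 2 14 1 11 7 10 4 9)(3 13 6)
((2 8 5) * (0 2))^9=((0 2 8 5))^9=(0 2 8 5)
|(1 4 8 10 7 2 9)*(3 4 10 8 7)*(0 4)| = |(0 4 7 2 9 1 10 3)| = 8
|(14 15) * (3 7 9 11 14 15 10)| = 6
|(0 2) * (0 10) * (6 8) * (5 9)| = |(0 2 10)(5 9)(6 8)| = 6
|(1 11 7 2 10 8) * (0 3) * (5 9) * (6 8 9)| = |(0 3)(1 11 7 2 10 9 5 6 8)| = 18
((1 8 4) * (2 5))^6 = ((1 8 4)(2 5))^6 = (8)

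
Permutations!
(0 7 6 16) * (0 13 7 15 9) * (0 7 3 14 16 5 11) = (0 15 9 7 6 5 11)(3 14 16 13) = [15, 1, 2, 14, 4, 11, 5, 6, 8, 7, 10, 0, 12, 3, 16, 9, 13]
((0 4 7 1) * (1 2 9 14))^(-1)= ((0 4 7 2 9 14 1))^(-1)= (0 1 14 9 2 7 4)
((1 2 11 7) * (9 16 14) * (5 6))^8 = ((1 2 11 7)(5 6)(9 16 14))^8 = (9 14 16)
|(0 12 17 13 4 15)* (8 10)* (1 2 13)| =8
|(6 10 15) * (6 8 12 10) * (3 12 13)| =|(3 12 10 15 8 13)| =6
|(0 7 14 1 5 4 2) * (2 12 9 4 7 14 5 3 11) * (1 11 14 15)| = |(0 15 1 3 14 11 2)(4 12 9)(5 7)| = 42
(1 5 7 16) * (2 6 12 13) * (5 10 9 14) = (1 10 9 14 5 7 16)(2 6 12 13) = [0, 10, 6, 3, 4, 7, 12, 16, 8, 14, 9, 11, 13, 2, 5, 15, 1]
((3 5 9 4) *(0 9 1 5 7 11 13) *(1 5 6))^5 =((0 9 4 3 7 11 13)(1 6))^5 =(0 11 3 9 13 7 4)(1 6)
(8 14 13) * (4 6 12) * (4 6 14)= (4 14 13 8)(6 12)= [0, 1, 2, 3, 14, 5, 12, 7, 4, 9, 10, 11, 6, 8, 13]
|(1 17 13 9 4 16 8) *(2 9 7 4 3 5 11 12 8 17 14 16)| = 14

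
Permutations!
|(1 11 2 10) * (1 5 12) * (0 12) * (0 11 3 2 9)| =9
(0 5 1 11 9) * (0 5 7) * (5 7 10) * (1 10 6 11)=[6, 1, 2, 3, 4, 10, 11, 0, 8, 7, 5, 9]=(0 6 11 9 7)(5 10)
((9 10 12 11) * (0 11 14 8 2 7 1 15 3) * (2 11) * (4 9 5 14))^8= ((0 2 7 1 15 3)(4 9 10 12)(5 14 8 11))^8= (0 7 15)(1 3 2)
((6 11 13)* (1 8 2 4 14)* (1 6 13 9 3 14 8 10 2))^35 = ((1 10 2 4 8)(3 14 6 11 9))^35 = (14)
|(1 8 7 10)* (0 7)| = 5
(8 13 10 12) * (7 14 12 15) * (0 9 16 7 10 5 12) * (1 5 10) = (0 9 16 7 14)(1 5 12 8 13 10 15) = [9, 5, 2, 3, 4, 12, 6, 14, 13, 16, 15, 11, 8, 10, 0, 1, 7]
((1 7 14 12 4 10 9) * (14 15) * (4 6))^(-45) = ((1 7 15 14 12 6 4 10 9))^(-45) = (15)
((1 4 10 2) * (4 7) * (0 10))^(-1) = ((0 10 2 1 7 4))^(-1) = (0 4 7 1 2 10)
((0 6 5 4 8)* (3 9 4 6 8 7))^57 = ((0 8)(3 9 4 7)(5 6))^57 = (0 8)(3 9 4 7)(5 6)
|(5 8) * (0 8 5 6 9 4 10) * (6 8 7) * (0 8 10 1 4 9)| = 6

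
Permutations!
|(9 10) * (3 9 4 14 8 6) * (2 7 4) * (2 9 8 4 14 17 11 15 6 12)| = |(2 7 14 4 17 11 15 6 3 8 12)(9 10)| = 22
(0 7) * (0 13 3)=(0 7 13 3)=[7, 1, 2, 0, 4, 5, 6, 13, 8, 9, 10, 11, 12, 3]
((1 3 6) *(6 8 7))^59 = ((1 3 8 7 6))^59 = (1 6 7 8 3)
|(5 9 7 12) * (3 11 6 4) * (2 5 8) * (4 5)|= 10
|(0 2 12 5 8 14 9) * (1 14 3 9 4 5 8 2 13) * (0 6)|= |(0 13 1 14 4 5 2 12 8 3 9 6)|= 12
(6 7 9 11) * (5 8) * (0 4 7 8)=(0 4 7 9 11 6 8 5)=[4, 1, 2, 3, 7, 0, 8, 9, 5, 11, 10, 6]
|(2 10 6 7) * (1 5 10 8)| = |(1 5 10 6 7 2 8)| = 7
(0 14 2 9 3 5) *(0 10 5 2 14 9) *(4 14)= (0 9 3 2)(4 14)(5 10)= [9, 1, 0, 2, 14, 10, 6, 7, 8, 3, 5, 11, 12, 13, 4]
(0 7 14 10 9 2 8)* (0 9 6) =[7, 1, 8, 3, 4, 5, 0, 14, 9, 2, 6, 11, 12, 13, 10] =(0 7 14 10 6)(2 8 9)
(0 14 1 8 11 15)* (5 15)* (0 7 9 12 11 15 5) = [14, 8, 2, 3, 4, 5, 6, 9, 15, 12, 10, 0, 11, 13, 1, 7] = (0 14 1 8 15 7 9 12 11)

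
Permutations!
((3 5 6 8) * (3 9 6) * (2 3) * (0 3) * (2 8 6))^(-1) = (0 2 9 8 5 3)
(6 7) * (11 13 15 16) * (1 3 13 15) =[0, 3, 2, 13, 4, 5, 7, 6, 8, 9, 10, 15, 12, 1, 14, 16, 11] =(1 3 13)(6 7)(11 15 16)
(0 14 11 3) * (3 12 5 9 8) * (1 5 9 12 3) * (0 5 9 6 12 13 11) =(0 14)(1 9 8)(3 5 13 11)(6 12) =[14, 9, 2, 5, 4, 13, 12, 7, 1, 8, 10, 3, 6, 11, 0]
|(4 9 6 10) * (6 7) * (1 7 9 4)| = |(1 7 6 10)| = 4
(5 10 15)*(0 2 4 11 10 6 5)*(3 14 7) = (0 2 4 11 10 15)(3 14 7)(5 6) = [2, 1, 4, 14, 11, 6, 5, 3, 8, 9, 15, 10, 12, 13, 7, 0]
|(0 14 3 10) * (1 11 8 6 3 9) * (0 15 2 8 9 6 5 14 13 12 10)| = 33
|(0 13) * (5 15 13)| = |(0 5 15 13)| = 4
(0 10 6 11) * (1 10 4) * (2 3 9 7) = (0 4 1 10 6 11)(2 3 9 7) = [4, 10, 3, 9, 1, 5, 11, 2, 8, 7, 6, 0]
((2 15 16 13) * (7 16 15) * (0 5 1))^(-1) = (0 1 5)(2 13 16 7)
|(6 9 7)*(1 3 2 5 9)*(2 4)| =8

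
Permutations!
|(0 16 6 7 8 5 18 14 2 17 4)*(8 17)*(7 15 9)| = |(0 16 6 15 9 7 17 4)(2 8 5 18 14)| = 40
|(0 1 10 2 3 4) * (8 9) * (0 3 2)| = 6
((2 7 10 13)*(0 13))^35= (13)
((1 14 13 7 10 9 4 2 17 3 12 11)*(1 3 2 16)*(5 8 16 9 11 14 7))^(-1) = (1 16 8 5 13 14 12 3 11 10 7)(2 17)(4 9)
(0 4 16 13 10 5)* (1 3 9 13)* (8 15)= (0 4 16 1 3 9 13 10 5)(8 15)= [4, 3, 2, 9, 16, 0, 6, 7, 15, 13, 5, 11, 12, 10, 14, 8, 1]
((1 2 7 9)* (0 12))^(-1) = (0 12)(1 9 7 2)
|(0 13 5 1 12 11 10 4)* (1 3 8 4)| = |(0 13 5 3 8 4)(1 12 11 10)| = 12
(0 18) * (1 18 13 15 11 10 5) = [13, 18, 2, 3, 4, 1, 6, 7, 8, 9, 5, 10, 12, 15, 14, 11, 16, 17, 0] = (0 13 15 11 10 5 1 18)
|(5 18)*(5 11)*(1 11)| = |(1 11 5 18)| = 4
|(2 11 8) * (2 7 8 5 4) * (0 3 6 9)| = |(0 3 6 9)(2 11 5 4)(7 8)| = 4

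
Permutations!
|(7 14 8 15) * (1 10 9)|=12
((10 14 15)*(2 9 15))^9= (2 14 10 15 9)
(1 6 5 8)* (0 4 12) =(0 4 12)(1 6 5 8) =[4, 6, 2, 3, 12, 8, 5, 7, 1, 9, 10, 11, 0]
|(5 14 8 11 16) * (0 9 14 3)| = |(0 9 14 8 11 16 5 3)| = 8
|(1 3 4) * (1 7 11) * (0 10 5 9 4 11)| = 6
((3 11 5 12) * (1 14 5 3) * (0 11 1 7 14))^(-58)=(0 3)(1 11)(5 7)(12 14)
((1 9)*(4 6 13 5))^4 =(13)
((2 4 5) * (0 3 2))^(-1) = ((0 3 2 4 5))^(-1) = (0 5 4 2 3)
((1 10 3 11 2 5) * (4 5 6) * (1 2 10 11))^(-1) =(1 3 10 11)(2 5 4 6)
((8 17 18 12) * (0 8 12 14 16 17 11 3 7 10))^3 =((0 8 11 3 7 10)(14 16 17 18))^3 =(0 3)(7 8)(10 11)(14 18 17 16)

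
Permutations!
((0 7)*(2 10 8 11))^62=((0 7)(2 10 8 11))^62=(2 8)(10 11)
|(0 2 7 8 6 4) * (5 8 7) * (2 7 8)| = |(0 7 8 6 4)(2 5)| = 10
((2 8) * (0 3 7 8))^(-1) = (0 2 8 7 3)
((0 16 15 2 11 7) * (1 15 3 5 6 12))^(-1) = (0 7 11 2 15 1 12 6 5 3 16)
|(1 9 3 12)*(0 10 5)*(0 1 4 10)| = 7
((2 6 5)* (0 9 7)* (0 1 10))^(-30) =(10)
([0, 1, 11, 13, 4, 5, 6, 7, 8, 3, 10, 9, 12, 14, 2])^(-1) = (2 14 13 3 9 11)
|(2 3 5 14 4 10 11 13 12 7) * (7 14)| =|(2 3 5 7)(4 10 11 13 12 14)| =12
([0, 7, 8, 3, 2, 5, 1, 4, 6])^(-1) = (1 6 8 2 4 7)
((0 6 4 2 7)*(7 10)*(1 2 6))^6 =((0 1 2 10 7)(4 6))^6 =(0 1 2 10 7)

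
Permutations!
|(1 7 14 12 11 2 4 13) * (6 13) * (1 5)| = 10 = |(1 7 14 12 11 2 4 6 13 5)|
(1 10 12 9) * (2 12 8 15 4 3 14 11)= [0, 10, 12, 14, 3, 5, 6, 7, 15, 1, 8, 2, 9, 13, 11, 4]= (1 10 8 15 4 3 14 11 2 12 9)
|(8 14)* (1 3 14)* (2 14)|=5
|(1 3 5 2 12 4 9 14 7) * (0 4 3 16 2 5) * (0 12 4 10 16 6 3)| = |(0 10 16 2 4 9 14 7 1 6 3 12)| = 12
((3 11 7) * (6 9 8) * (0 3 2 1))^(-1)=(0 1 2 7 11 3)(6 8 9)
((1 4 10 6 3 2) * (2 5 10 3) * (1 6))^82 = (1 3 10 4 5)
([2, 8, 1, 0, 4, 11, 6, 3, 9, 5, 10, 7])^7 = [7, 0, 3, 11, 4, 8, 6, 5, 2, 1, 10, 9]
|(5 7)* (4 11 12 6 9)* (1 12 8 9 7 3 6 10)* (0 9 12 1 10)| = 12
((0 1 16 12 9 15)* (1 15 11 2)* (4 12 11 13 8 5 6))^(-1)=((0 15)(1 16 11 2)(4 12 9 13 8 5 6))^(-1)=(0 15)(1 2 11 16)(4 6 5 8 13 9 12)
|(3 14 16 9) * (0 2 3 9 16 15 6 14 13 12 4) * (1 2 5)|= 24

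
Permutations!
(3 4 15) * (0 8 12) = (0 8 12)(3 4 15) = [8, 1, 2, 4, 15, 5, 6, 7, 12, 9, 10, 11, 0, 13, 14, 3]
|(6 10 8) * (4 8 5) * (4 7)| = 6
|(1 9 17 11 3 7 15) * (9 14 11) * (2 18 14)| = |(1 2 18 14 11 3 7 15)(9 17)| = 8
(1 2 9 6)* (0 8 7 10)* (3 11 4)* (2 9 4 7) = [8, 9, 4, 11, 3, 5, 1, 10, 2, 6, 0, 7] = (0 8 2 4 3 11 7 10)(1 9 6)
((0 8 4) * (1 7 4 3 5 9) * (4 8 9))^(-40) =(9)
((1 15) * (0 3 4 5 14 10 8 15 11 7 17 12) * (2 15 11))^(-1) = ((0 3 4 5 14 10 8 11 7 17 12)(1 2 15))^(-1) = (0 12 17 7 11 8 10 14 5 4 3)(1 15 2)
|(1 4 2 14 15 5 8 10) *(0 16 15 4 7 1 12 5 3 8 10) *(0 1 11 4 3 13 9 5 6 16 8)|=72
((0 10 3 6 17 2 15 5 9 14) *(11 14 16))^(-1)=(0 14 11 16 9 5 15 2 17 6 3 10)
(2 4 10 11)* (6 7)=[0, 1, 4, 3, 10, 5, 7, 6, 8, 9, 11, 2]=(2 4 10 11)(6 7)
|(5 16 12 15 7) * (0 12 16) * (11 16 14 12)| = 8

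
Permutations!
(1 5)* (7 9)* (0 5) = (0 5 1)(7 9) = [5, 0, 2, 3, 4, 1, 6, 9, 8, 7]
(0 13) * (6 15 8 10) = (0 13)(6 15 8 10) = [13, 1, 2, 3, 4, 5, 15, 7, 10, 9, 6, 11, 12, 0, 14, 8]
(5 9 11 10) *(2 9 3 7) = [0, 1, 9, 7, 4, 3, 6, 2, 8, 11, 5, 10] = (2 9 11 10 5 3 7)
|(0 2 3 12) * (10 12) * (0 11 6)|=7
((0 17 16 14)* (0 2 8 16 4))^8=(0 4 17)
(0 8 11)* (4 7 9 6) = [8, 1, 2, 3, 7, 5, 4, 9, 11, 6, 10, 0] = (0 8 11)(4 7 9 6)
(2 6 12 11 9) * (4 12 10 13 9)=(2 6 10 13 9)(4 12 11)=[0, 1, 6, 3, 12, 5, 10, 7, 8, 2, 13, 4, 11, 9]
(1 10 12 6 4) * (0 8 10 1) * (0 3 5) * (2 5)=(0 8 10 12 6 4 3 2 5)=[8, 1, 5, 2, 3, 0, 4, 7, 10, 9, 12, 11, 6]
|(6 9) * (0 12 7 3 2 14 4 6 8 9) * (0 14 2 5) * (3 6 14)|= 6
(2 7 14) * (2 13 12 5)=(2 7 14 13 12 5)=[0, 1, 7, 3, 4, 2, 6, 14, 8, 9, 10, 11, 5, 12, 13]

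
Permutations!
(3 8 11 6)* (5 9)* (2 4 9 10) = (2 4 9 5 10)(3 8 11 6) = [0, 1, 4, 8, 9, 10, 3, 7, 11, 5, 2, 6]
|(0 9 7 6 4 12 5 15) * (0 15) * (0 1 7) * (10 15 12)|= |(0 9)(1 7 6 4 10 15 12 5)|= 8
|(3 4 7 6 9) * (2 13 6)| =|(2 13 6 9 3 4 7)| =7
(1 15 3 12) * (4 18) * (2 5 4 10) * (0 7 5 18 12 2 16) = (0 7 5 4 12 1 15 3 2 18 10 16) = [7, 15, 18, 2, 12, 4, 6, 5, 8, 9, 16, 11, 1, 13, 14, 3, 0, 17, 10]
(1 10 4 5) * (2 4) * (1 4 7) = (1 10 2 7)(4 5) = [0, 10, 7, 3, 5, 4, 6, 1, 8, 9, 2]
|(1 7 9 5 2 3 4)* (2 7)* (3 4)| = 3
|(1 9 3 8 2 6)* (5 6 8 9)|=|(1 5 6)(2 8)(3 9)|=6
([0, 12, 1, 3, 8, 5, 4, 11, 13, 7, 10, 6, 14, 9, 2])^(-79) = [0, 12, 1, 3, 11, 5, 7, 13, 6, 8, 10, 9, 14, 4, 2]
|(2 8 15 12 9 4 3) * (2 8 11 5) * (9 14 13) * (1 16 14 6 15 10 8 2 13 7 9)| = |(1 16 14 7 9 4 3 2 11 5 13)(6 15 12)(8 10)| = 66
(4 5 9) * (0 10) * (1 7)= (0 10)(1 7)(4 5 9)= [10, 7, 2, 3, 5, 9, 6, 1, 8, 4, 0]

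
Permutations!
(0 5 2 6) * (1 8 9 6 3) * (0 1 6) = (0 5 2 3 6 1 8 9) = [5, 8, 3, 6, 4, 2, 1, 7, 9, 0]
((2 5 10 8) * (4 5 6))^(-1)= (2 8 10 5 4 6)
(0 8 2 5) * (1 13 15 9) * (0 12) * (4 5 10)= (0 8 2 10 4 5 12)(1 13 15 9)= [8, 13, 10, 3, 5, 12, 6, 7, 2, 1, 4, 11, 0, 15, 14, 9]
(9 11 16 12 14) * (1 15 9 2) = [0, 15, 1, 3, 4, 5, 6, 7, 8, 11, 10, 16, 14, 13, 2, 9, 12] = (1 15 9 11 16 12 14 2)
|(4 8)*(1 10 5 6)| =4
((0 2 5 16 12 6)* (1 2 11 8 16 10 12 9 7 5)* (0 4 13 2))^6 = ((0 11 8 16 9 7 5 10 12 6 4 13 2 1))^6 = (0 5 2 9 4 8 12)(1 7 13 16 6 11 10)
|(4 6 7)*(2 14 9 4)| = 6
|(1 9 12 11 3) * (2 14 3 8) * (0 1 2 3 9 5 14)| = |(0 1 5 14 9 12 11 8 3 2)| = 10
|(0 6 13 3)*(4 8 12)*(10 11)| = |(0 6 13 3)(4 8 12)(10 11)| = 12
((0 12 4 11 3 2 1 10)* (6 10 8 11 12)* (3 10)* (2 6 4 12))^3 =((12)(0 4 2 1 8 11 10)(3 6))^3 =(12)(0 1 10 2 11 4 8)(3 6)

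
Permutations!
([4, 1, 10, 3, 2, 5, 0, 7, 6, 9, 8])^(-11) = (0 4 2 10 8 6)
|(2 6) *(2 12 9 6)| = |(6 12 9)| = 3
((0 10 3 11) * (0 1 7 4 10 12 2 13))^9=(0 12 2 13)(1 10)(3 7)(4 11)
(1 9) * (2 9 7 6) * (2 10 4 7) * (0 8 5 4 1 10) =(0 8 5 4 7 6)(1 2 9 10) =[8, 2, 9, 3, 7, 4, 0, 6, 5, 10, 1]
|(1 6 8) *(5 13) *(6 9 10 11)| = |(1 9 10 11 6 8)(5 13)| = 6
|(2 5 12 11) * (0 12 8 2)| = 3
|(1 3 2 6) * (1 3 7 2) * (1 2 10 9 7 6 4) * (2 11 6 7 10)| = |(1 7 2 4)(3 11 6)(9 10)| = 12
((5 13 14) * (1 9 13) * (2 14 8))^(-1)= ((1 9 13 8 2 14 5))^(-1)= (1 5 14 2 8 13 9)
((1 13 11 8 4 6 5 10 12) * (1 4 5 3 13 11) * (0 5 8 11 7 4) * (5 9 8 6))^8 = (0 4 3)(1 8 10)(5 13 9)(6 12 7)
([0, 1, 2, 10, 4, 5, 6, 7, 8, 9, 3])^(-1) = (3 10)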